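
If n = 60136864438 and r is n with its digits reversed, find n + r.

Reverse of 60136864438 is 83446863106.
60136864438 + 83446863106 = 143583727544

143583727544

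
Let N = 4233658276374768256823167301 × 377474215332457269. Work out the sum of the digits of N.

4233658276374768256823167301 × 377474215332457269 = 1598096835860329161994046145929964531820560969
Sum of its 46 digits: 225.

225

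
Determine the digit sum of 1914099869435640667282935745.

1+9+1+4+0+9+9+8+6+9+4+3+5+6+4+0+6+6+7+2+8+2+9+3+5+7+4+5 = 142

142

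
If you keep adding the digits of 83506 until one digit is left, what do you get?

4

8+3+5+0+6 = 22
2+2 = 4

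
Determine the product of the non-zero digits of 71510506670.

44100

7×1×5×1×5×6×6×7 = 44100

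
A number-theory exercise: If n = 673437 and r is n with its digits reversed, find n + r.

Reverse of 673437 is 734376.
673437 + 734376 = 1407813

1407813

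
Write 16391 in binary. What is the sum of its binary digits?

4

16391 in base 2 is 100000000000111.
Digit sum: 1+0+0+0+0+0+0+0+0+0+0+0+1+1+1 = 4.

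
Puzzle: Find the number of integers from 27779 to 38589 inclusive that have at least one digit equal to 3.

9172

The integers in [27779, 38589] that have at least one digit equal to 3: 27783, 27793, 27803, 27813, 27823, 27830, …, 38588, 38589.
9172 qualify.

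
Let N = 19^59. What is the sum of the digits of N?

19^59 = 2795519050787988516063758624111613832293204846720819550121716154178018428779
Sum of its 76 digits: 334.

334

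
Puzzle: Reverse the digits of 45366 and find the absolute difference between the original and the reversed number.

20988

Reverse of 45366 is 66354.
|45366 − 66354| = 20988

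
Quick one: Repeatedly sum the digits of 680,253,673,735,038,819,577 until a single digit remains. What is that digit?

4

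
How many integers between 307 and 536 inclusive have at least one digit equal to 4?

The integers in [307, 536] that have at least one digit equal to 4: 314, 324, 334, 340, 341, 342, …, 524, 534.
122 qualify.

122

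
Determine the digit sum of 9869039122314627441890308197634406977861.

187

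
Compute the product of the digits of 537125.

5×3×7×1×2×5 = 1050

1050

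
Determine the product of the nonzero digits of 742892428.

7×4×2×8×9×2×4×2×8 = 516096

516096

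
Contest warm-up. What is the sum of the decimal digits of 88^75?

88^75 = 68580462758013407820520936815768894451847569430776415123057691218688000312364504467429132504092237299797198676780660965977525260719787184522002432
Sum of its 146 digits: 658.

658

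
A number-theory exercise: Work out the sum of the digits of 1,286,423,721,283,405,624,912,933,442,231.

113

1+2+8+6+4+2+3+7+2+1+2+8+3+4+0+5+6+2+4+9+1+2+9+3+3+4+4+2+2+3+1 = 113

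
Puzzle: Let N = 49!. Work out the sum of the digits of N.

225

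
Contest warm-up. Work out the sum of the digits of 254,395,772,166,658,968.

2+5+4+3+9+5+7+7+2+1+6+6+6+5+8+9+6+8 = 99

99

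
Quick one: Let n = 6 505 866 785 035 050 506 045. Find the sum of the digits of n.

89

6+5+0+5+8+6+6+7+8+5+0+3+5+0+5+0+5+0+6+0+4+5 = 89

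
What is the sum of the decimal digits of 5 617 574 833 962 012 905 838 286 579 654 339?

5+6+1+7+5+7+4+8+3+3+9+6+2+0+1+2+9+0+5+8+3+8+2+8+6+5+7+9+6+5+4+3+3+9 = 169

169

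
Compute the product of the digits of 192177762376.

1×9×2×1×7×7×7×6×2×3×7×6 = 9335088

9335088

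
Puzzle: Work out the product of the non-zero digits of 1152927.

1260

1×1×5×2×9×2×7 = 1260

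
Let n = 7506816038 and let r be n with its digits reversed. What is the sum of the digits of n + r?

34

Reversal of 7506816038 is 8306186057; 7506816038 + 8306186057 = 15813002095.
Digit sum of 15813002095: 1+5+8+1+3+0+0+2+0+9+5 = 34.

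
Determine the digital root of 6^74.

9

The digital root of n equals n mod 9 (or 9 when 9 | n), so we need 6^74 mod 9.
6^74 ≡ 0 (mod 9), so the digital root is 9.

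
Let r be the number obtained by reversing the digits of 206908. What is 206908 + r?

1016510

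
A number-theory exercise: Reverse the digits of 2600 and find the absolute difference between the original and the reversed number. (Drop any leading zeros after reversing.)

2538

Reverse of 2600 is 62.
|2600 − 62| = 2538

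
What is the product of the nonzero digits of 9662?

648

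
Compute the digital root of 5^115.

The digital root of n equals n mod 9 (or 9 when 9 | n), so we need 5^115 mod 9.
5^115 ≡ 5 (mod 9), so the digital root is 5.

5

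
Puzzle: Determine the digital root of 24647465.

2

2+4+6+4+7+4+6+5 = 38
3+8 = 11
1+1 = 2
(Equivalently, 24647465 mod 9 = 2.)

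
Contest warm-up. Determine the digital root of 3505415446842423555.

3

3+5+0+5+4+1+5+4+4+6+8+4+2+4+2+3+5+5+5 = 75
7+5 = 12
1+2 = 3
(Equivalently, 3505415446842423555 mod 9 = 3.)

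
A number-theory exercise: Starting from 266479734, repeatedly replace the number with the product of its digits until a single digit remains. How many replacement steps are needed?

2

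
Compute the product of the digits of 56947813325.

5443200

5×6×9×4×7×8×1×3×3×2×5 = 5443200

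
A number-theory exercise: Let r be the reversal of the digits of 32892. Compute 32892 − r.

Reverse of 32892 is 29823.
32892 − 29823 = 3069

3069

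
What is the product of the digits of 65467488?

6×5×4×6×7×4×8×8 = 1290240

1290240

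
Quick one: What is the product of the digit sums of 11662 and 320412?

S(11662) = 1+1+6+6+2 = 16.
S(320412) = 3+2+0+4+1+2 = 12.
16 · 12 = 192.

192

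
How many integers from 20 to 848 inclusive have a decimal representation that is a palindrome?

The integers in [20, 848] that have a decimal representation that is a palindrome: 22, 33, 44, 55, 66, 77, …, 838, 848.
83 qualify.

83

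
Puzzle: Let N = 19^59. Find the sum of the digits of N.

19^59 = 2795519050787988516063758624111613832293204846720819550121716154178018428779
Sum of its 76 digits: 334.

334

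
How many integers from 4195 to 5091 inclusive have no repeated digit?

The integers in [4195, 5091] that have no repeated digit: 4195, 4196, 4197, 4198, 4201, 4203, …, 5089, 5091.
446 qualify.

446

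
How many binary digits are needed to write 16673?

16673 in base 2 is 100000100100001, which has 15 digits.

15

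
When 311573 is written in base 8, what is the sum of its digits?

311573 in base 8 is 1140425.
Digit sum: 1+1+4+0+4+2+5 = 17.

17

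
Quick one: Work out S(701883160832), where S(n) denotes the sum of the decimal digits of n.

47

7+0+1+8+8+3+1+6+0+8+3+2 = 47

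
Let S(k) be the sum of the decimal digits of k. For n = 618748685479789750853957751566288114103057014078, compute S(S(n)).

11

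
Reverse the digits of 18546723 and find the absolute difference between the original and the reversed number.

Reverse of 18546723 is 32764581.
|18546723 − 32764581| = 14217858

14217858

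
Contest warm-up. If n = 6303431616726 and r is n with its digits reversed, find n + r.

12579592959762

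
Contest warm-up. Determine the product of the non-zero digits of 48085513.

4×8×8×5×5×1×3 = 19200

19200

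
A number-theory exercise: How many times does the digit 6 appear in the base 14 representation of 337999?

1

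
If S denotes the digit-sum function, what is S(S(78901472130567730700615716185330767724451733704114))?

16

First digit sum: 196.
1+9+6 = 16.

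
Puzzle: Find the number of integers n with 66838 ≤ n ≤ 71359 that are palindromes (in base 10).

46

The integers in [66838, 71359] that are palindromes (in base 10): 66866, 66966, 67076, 67176, 67276, 67376, …, 71217, 71317.
46 qualify.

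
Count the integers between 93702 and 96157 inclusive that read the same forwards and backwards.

The integers in [93702, 96157] that read the same forwards and backwards: 93739, 93839, 93939, 94049, 94149, 94249, …, 95959, 96069.
24 qualify.

24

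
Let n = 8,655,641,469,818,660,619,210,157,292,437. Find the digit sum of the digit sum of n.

First digit sum: 142.
1+4+2 = 7.

7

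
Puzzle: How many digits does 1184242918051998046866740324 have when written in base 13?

1184242918051998046866740324 in base 13 is 224933AC1A387B3A558611220, which has 25 digits.

25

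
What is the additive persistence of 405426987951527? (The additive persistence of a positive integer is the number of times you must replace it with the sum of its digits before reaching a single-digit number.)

3

405426987951527 → 74 → 11 → 2 (3 steps)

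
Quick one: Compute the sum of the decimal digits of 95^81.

95^81 = 15689605665762957502976174875180175445485455285664133299546801038556679334779492659948511994116343059676913724160475667977754365978171335882507264614105224609375
Sum of its 161 digits: 782.

782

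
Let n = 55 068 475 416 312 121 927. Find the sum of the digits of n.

79

5+5+0+6+8+4+7+5+4+1+6+3+1+2+1+2+1+9+2+7 = 79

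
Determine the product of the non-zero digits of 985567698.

9×8×5×5×6×7×6×9×8 = 32659200

32659200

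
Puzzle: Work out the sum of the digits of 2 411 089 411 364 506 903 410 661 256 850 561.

2+4+1+1+0+8+9+4+1+1+3+6+4+5+0+6+9+0+3+4+1+0+6+6+1+2+5+6+8+5+0+5+6+1 = 123

123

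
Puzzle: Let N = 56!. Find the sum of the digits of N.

333

56! = 710998587804863451854045647463724949736497978881168458687447040000000000000
Sum of its 75 digits: 333.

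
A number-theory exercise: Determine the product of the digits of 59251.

450

5×9×2×5×1 = 450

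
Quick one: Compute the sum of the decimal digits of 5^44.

5^44 = 5684341886080801486968994140625
Sum of its 31 digits: 151.

151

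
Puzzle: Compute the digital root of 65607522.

6+5+6+0+7+5+2+2 = 33
3+3 = 6

6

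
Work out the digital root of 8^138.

The digital root of n equals n mod 9 (or 9 when 9 | n), so we need 8^138 mod 9.
8^138 ≡ 1 (mod 9), so the digital root is 1.

1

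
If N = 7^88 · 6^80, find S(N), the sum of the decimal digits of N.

7^88 · 6^80 = 41756832930678708130806551824844654125965613449935433220433853495100062142179339710282855379759008591100447455233710888397191593198616576
Sum of its 137 digits: 603.

603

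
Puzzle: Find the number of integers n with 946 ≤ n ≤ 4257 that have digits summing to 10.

154

The integers in [946, 4257] that have digits summing to 10: 1009, 1018, 1027, 1036, 1045, 1054, …, 4231, 4240.
154 qualify.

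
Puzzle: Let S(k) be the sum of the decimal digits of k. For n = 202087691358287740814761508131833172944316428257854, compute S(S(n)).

First digit sum: 220.
2+2+0 = 4.

4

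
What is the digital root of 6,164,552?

6+1+6+4+5+5+2 = 29
2+9 = 11
1+1 = 2

2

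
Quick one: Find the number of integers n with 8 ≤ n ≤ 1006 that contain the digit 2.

271

The integers in [8, 1006] that contain the digit 2: 12, 20, 21, 22, 23, 24, …, 992, 1002.
271 qualify.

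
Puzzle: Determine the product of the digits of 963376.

9×6×3×3×7×6 = 20412

20412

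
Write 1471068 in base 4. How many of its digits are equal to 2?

1471068 in base 4 is 11213021130.
The digit 2 appears 2 times.

2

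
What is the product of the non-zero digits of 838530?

2880

8×3×8×5×3 = 2880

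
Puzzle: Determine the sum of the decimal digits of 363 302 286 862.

49

3+6+3+3+0+2+2+8+6+8+6+2 = 49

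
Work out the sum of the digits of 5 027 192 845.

43

5+0+2+7+1+9+2+8+4+5 = 43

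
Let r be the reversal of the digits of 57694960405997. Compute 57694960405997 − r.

-22255446543678

Reverse of 57694960405997 is 79950406949675.
57694960405997 − 79950406949675 = -22255446543678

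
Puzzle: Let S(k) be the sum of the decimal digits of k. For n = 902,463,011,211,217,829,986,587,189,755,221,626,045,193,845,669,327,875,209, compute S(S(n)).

First digit sum: 259.
2+5+9 = 16.

16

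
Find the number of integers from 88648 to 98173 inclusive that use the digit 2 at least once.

3266

The integers in [88648, 98173] that use the digit 2 at least once: 88652, 88662, 88672, 88682, 88692, 88702, …, 98162, 98172.
3266 qualify.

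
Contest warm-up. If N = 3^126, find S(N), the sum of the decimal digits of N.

234

3^126 = 1310020508637620352391208095712502073964245732475093456566329
Sum of its 61 digits: 234.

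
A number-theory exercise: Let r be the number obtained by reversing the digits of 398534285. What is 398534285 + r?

980970178

Reverse of 398534285 is 582435893.
398534285 + 582435893 = 980970178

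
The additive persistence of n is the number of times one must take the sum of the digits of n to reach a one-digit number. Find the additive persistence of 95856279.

95856279 → 51 → 6 (2 steps)

2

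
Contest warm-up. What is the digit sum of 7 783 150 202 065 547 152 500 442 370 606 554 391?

7+7+8+3+1+5+0+2+0+2+0+6+5+5+4+7+1+5+2+5+0+0+4+4+2+3+7+0+6+0+6+5+5+4+3+9+1 = 134

134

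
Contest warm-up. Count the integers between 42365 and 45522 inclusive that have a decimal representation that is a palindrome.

31

The integers in [42365, 45522] that have a decimal representation that is a palindrome: 42424, 42524, 42624, 42724, 42824, 42924, …, 45354, 45454.
31 qualify.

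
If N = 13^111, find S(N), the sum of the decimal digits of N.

595

13^111 = 4443366189418546455356123568209062184833735738464729529085598664937297538206181887949649031784926231934960580287550545372037
Sum of its 124 digits: 595.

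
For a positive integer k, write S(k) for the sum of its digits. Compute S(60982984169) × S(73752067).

S(60982984169) = 6+0+9+8+2+9+8+4+1+6+9 = 62.
S(73752067) = 7+3+7+5+2+0+6+7 = 37.
62 · 37 = 2294.

2294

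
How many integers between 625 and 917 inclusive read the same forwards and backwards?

The integers in [625, 917] that read the same forwards and backwards: 626, 636, 646, 656, 666, 676, …, 898, 909.
29 qualify.

29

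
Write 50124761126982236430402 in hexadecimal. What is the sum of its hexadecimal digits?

162

50124761126982236430402 in base 16 is A9D44CC809FBCDAE042.
Digit sum: 10+9+13+4+4+12+12+8+0+9+15+11+12+13+10+14+0+4+2 = 162.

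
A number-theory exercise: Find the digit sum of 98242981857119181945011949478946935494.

9+8+2+4+2+9+8+1+8+5+7+1+1+9+1+8+1+9+4+5+0+1+1+9+4+9+4+7+8+9+4+6+9+3+5+4+9+4 = 198

198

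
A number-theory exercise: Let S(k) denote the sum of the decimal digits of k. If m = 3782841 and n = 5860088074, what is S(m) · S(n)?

S(3782841) = 3+7+8+2+8+4+1 = 33.
S(5860088074) = 5+8+6+0+0+8+8+0+7+4 = 46.
33 · 46 = 1518.

1518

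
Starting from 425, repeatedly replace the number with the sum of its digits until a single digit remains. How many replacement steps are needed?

2

425 → 11 → 2 (2 steps)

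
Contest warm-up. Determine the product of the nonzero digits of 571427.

1960

5×7×1×4×2×7 = 1960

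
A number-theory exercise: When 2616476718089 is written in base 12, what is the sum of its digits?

2616476718089 in base 12 is 3631109134B5.
Digit sum: 3+6+3+1+1+0+9+1+3+4+11+5 = 47.

47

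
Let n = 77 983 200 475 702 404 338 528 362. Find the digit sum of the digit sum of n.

10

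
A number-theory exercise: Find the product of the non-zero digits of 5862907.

30240

5×8×6×2×9×7 = 30240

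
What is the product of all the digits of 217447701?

0

2×1×7×4×4×7×7×0×1 = 0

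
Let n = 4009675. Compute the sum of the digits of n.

31

4+0+0+9+6+7+5 = 31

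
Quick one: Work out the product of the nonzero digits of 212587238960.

2×1×2×5×8×7×2×3×8×9×6 = 2903040

2903040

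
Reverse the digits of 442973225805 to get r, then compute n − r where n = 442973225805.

-65549153439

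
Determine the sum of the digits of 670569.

33

6+7+0+5+6+9 = 33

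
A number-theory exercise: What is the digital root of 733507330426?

7+3+3+5+0+7+3+3+0+4+2+6 = 43
4+3 = 7

7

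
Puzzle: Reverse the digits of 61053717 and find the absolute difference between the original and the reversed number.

10681299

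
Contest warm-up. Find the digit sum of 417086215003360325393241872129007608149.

142

4+1+7+0+8+6+2+1+5+0+0+3+3+6+0+3+2+5+3+9+3+2+4+1+8+7+2+1+2+9+0+0+7+6+0+8+1+4+9 = 142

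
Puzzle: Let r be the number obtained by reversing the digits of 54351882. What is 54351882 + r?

83167227

Reverse of 54351882 is 28815345.
54351882 + 28815345 = 83167227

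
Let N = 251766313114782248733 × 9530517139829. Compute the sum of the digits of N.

251766313114782248733 × 9530517139829 = 2399463162371986969374972019086657
Sum of its 34 digits: 177.

177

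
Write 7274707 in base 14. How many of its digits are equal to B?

1

7274707 in base 14 is D751BD.
The digit B appears 1 time.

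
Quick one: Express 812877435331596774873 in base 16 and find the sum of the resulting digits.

153

812877435331596774873 in base 16 is 2C10F0C89FF663EDD9.
Digit sum: 2+12+1+0+15+0+12+8+9+15+15+6+6+3+14+13+13+9 = 153.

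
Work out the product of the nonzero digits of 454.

80

4×5×4 = 80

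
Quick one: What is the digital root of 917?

9+1+7 = 17
1+7 = 8

8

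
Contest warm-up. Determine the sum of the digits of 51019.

5+1+0+1+9 = 16

16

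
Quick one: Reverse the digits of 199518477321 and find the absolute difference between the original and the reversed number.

75743661330

Reverse of 199518477321 is 123774815991.
|199518477321 − 123774815991| = 75743661330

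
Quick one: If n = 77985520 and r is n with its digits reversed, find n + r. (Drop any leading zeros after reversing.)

Reverse of 77985520 is 2558977.
77985520 + 2558977 = 80544497

80544497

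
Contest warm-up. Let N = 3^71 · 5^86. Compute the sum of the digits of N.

450

3^71 · 5^86 = 9705757987199029276912753564359479111694806853524275340461269223624185542576014995574951171875
Sum of its 94 digits: 450.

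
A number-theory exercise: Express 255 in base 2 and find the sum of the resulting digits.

8

255 in base 2 is 11111111.
Digit sum: 1+1+1+1+1+1+1+1 = 8.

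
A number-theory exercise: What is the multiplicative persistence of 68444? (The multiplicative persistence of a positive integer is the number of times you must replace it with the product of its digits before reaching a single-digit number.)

2

68444 → 3072 → 0 (2 steps)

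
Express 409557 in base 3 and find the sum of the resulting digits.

13

409557 in base 3 is 202210210210.
Digit sum: 2+0+2+2+1+0+2+1+0+2+1+0 = 13.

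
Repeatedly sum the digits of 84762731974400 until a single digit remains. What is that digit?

8

8+4+7+6+2+7+3+1+9+7+4+4+0+0 = 62
6+2 = 8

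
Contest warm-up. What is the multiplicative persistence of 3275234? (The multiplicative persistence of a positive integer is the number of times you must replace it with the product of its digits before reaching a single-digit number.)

2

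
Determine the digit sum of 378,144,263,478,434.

3+7+8+1+4+4+2+6+3+4+7+8+4+3+4 = 68

68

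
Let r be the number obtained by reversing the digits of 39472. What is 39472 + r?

Reverse of 39472 is 27493.
39472 + 27493 = 66965

66965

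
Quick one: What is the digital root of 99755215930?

9+9+7+5+5+2+1+5+9+3+0 = 55
5+5 = 10
1+0 = 1

1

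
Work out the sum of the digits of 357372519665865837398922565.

145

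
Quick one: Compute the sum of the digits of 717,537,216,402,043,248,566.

83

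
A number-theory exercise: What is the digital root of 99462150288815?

5

9+9+4+6+2+1+5+0+2+8+8+8+1+5 = 68
6+8 = 14
1+4 = 5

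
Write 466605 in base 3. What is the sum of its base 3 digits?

466605 in base 3 is 212201001200.
Digit sum: 2+1+2+2+0+1+0+0+1+2+0+0 = 11.

11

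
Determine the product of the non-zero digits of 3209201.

3×2×9×2×1 = 108

108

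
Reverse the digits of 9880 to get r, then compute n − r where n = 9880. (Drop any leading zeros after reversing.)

Reverse of 9880 is 889.
9880 − 889 = 8991

8991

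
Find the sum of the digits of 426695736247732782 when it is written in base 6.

52

426695736247732782 in base 6 is 31241230031043224445130.
Digit sum: 3+1+2+4+1+2+3+0+0+3+1+0+4+3+2+2+4+4+4+5+1+3+0 = 52.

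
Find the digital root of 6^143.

The digital root of n equals n mod 9 (or 9 when 9 | n), so we need 6^143 mod 9.
6^143 ≡ 0 (mod 9), so the digital root is 9.

9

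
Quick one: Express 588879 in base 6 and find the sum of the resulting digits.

19

588879 in base 6 is 20342143.
Digit sum: 2+0+3+4+2+1+4+3 = 19.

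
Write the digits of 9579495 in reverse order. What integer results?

5949759

Reversing 9579495 gives 5949759.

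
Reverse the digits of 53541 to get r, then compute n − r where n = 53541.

39006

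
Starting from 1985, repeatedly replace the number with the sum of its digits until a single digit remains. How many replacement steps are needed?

2

1985 → 23 → 5 (2 steps)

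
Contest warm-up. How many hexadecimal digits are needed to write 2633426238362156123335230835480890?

28

2633426238362156123335230835480890 in base 16 is 81D68318F62CF9B02495FB6D593A, which has 28 digits.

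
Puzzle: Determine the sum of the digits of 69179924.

6+9+1+7+9+9+2+4 = 47

47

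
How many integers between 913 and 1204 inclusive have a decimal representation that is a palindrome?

The integers in [913, 1204] that have a decimal representation that is a palindrome: 919, 929, 939, 949, 959, 969, …, 1001, 1111.
11 qualify.

11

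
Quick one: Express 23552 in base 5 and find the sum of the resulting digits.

23552 in base 5 is 1223202.
Digit sum: 1+2+2+3+2+0+2 = 12.

12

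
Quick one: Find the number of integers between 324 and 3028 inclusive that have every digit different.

The integers in [324, 3028] that have every digit different: 324, 325, 326, 327, 328, 329, …, 3027, 3028.
1507 qualify.

1507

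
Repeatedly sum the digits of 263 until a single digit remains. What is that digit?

2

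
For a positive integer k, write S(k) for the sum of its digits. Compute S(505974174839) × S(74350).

S(505974174839) = 5+0+5+9+7+4+1+7+4+8+3+9 = 62.
S(74350) = 7+4+3+5+0 = 19.
62 · 19 = 1178.

1178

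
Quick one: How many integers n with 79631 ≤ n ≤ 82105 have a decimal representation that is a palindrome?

25

The integers in [79631, 82105] that have a decimal representation that is a palindrome: 79697, 79797, 79897, 79997, 80008, 80108, …, 81918, 82028.
25 qualify.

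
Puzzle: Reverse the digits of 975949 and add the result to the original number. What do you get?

1925528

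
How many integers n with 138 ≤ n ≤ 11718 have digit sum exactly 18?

776

The integers in [138, 11718] that have digit sum exactly 18: 189, 198, 279, 288, 297, 369, …, 11709, 11718.
776 qualify.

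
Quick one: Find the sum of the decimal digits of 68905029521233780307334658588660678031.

167

6+8+9+0+5+0+2+9+5+2+1+2+3+3+7+8+0+3+0+7+3+3+4+6+5+8+5+8+8+6+6+0+6+7+8+0+3+1 = 167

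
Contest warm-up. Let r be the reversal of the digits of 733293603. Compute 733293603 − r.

Reverse of 733293603 is 306392337.
733293603 − 306392337 = 426901266

426901266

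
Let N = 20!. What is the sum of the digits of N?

20! = 2432902008176640000
Sum of its 19 digits: 54.

54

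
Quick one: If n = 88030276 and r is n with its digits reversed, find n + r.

Reverse of 88030276 is 67203088.
88030276 + 67203088 = 155233364

155233364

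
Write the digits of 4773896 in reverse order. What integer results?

6983774

Reversing 4773896 gives 6983774.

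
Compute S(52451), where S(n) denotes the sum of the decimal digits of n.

17

5+2+4+5+1 = 17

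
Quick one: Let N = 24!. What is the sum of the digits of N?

81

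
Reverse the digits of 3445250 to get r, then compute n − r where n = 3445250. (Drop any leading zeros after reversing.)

2919807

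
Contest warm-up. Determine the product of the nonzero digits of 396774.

31752

3×9×6×7×7×4 = 31752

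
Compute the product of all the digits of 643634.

6×4×3×6×3×4 = 5184

5184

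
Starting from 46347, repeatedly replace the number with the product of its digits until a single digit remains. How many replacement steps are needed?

46347 → 2016 → 0 (2 steps)

2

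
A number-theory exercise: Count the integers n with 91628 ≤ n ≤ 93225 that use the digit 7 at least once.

The integers in [91628, 93225] that use the digit 7 at least once: 91637, 91647, 91657, 91667, 91670, 91671, …, 93207, 93217.
465 qualify.

465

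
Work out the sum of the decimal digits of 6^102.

360

6^102 = 23519470446002552619480849617690081539337173577026375375550590789301897093185536
Sum of its 80 digits: 360.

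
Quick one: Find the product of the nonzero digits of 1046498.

6912

1×4×6×4×9×8 = 6912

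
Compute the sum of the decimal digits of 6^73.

6^73 = 638324153542299148846280854514738362441007133779155746816
Sum of its 57 digits: 252.

252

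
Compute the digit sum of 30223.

3+0+2+2+3 = 10

10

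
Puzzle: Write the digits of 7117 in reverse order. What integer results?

7117

Reversing 7117 gives 7117.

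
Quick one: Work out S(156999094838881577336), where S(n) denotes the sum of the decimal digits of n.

119

1+5+6+9+9+9+0+9+4+8+3+8+8+8+1+5+7+7+3+3+6 = 119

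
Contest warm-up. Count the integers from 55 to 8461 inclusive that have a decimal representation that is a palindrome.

170

The integers in [55, 8461] that have a decimal representation that is a palindrome: 55, 66, 77, 88, 99, 101, …, 8338, 8448.
170 qualify.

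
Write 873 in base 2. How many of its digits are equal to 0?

4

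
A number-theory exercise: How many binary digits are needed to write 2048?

12

2048 in base 2 is 100000000000, which has 12 digits.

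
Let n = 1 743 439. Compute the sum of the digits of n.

1+7+4+3+4+3+9 = 31

31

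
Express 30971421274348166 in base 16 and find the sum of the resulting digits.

101

30971421274348166 in base 16 is 6E0857F33F1A86.
Digit sum: 6+14+0+8+5+7+15+3+3+15+1+10+8+6 = 101.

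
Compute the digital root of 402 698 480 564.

4+0+2+6+9+8+4+8+0+5+6+4 = 56
5+6 = 11
1+1 = 2

2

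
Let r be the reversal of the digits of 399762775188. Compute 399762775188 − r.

Reverse of 399762775188 is 881577267993.
399762775188 − 881577267993 = -481814492805

-481814492805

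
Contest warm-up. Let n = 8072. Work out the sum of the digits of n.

8+0+7+2 = 17

17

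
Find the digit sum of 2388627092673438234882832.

2+3+8+8+6+2+7+0+9+2+6+7+3+4+3+8+2+3+4+8+8+2+8+3+2 = 118

118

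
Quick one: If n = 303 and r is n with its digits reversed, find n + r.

606

Reverse of 303 is 303.
303 + 303 = 606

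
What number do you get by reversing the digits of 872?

Reversing 872 gives 278.

278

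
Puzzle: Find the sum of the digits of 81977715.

8+1+9+7+7+7+1+5 = 45

45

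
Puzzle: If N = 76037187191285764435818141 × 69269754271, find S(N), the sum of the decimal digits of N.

153

76037187191285764435818141 × 69269754271 = 5267077272198393575009513577914030211
Sum of its 37 digits: 153.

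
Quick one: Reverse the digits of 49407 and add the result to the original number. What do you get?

Reverse of 49407 is 70494.
49407 + 70494 = 119901

119901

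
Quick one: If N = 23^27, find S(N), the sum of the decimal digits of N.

23^27 = 5843211045545439551605946764725979847
Sum of its 37 digits: 179.

179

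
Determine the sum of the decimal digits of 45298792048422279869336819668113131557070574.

4+5+2+9+8+7+9+2+0+4+8+4+2+2+2+7+9+8+6+9+3+3+6+8+1+9+6+6+8+1+1+3+1+3+1+5+5+7+0+7+0+5+7+4 = 207

207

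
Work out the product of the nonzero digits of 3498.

3×4×9×8 = 864

864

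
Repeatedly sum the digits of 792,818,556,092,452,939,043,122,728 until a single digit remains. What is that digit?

7+9+2+8+1+8+5+5+6+0+9+2+4+5+2+9+3+9+0+4+3+1+2+2+7+2+8 = 123
1+2+3 = 6
(Equivalently, 792,818,556,092,452,939,043,122,728 mod 9 = 6.)

6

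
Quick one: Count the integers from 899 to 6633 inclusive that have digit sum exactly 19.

The integers in [899, 6633] that have digit sum exactly 19: 919, 928, 937, 946, 955, 964, …, 6616, 6625.
396 qualify.

396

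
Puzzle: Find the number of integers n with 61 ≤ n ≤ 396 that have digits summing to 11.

The integers in [61, 396] that have digits summing to 11: 65, 74, 83, 92, 119, 128, …, 371, 380.
32 qualify.

32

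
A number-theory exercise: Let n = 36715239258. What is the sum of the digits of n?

51

3+6+7+1+5+2+3+9+2+5+8 = 51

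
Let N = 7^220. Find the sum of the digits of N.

880

7^220 = 834773786903109305344603351739465865107651363442259632089347254497907859217772802377135814293963352754609908889106995633898481493306777930427722316971727220485281858136786837689193732001
Sum of its 186 digits: 880.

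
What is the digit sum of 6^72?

6^72 = 106387358923716524807713475752456393740167855629859291136
Sum of its 57 digits: 270.

270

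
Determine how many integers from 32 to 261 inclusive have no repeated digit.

175

The integers in [32, 261] that have no repeated digit: 32, 34, 35, 36, 37, 38, …, 260, 261.
175 qualify.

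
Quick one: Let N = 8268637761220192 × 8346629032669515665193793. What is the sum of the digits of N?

211

8268637761220192 × 8346629032669515665193793 = 69015251998427920802763996175967824668256
Sum of its 41 digits: 211.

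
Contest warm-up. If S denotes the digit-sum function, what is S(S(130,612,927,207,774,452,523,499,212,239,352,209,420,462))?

15

First digit sum: 159.
1+5+9 = 15.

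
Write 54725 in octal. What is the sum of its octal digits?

20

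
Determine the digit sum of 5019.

15

5+0+1+9 = 15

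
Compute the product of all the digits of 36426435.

3×6×4×2×6×4×3×5 = 51840

51840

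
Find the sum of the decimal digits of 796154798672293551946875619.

7+9+6+1+5+4+7+9+8+6+7+2+2+9+3+5+5+1+9+4+6+8+7+5+6+1+9 = 151

151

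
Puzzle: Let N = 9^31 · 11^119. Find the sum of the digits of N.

9^31 · 11^119 = 3215491208021900721166286721866771831212606402531911098280361633281619010884571442471022526908824572356303955259282045856390306651712696672414020459141419
Sum of its 154 digits: 603.

603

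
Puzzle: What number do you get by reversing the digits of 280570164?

461075082

Reversing 280570164 gives 461075082.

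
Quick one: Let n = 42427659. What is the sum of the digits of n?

39

4+2+4+2+7+6+5+9 = 39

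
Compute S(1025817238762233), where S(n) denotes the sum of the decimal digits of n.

60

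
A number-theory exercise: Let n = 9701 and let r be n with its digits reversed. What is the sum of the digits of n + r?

Reversal of 9701 is 1079; 9701 + 1079 = 10780.
Digit sum of 10780: 1+0+7+8+0 = 16.

16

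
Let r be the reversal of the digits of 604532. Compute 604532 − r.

369126

Reverse of 604532 is 235406.
604532 − 235406 = 369126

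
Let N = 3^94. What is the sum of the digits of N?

3^94 = 706965049015104706497203195837614914543357369
Sum of its 45 digits: 198.

198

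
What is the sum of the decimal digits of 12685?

1+2+6+8+5 = 22

22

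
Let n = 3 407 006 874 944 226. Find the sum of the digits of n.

3+4+0+7+0+0+6+8+7+4+9+4+4+2+2+6 = 66

66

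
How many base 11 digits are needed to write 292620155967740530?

17

292620155967740530 in base 11 is 64061888263072676, which has 17 digits.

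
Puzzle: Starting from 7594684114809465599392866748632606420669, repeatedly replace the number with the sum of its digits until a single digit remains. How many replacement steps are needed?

2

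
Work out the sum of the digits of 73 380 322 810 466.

53

7+3+3+8+0+3+2+2+8+1+0+4+6+6 = 53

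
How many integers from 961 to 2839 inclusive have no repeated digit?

940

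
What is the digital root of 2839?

2+8+3+9 = 22
2+2 = 4

4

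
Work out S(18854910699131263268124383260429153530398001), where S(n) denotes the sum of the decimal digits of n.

174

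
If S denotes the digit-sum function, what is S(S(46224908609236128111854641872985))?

7

First digit sum: 142.
1+4+2 = 7.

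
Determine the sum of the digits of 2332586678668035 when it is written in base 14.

88

2332586678668035 in base 14 is 2D201B249B27BD.
Digit sum: 2+13+2+0+1+11+2+4+9+11+2+7+11+13 = 88.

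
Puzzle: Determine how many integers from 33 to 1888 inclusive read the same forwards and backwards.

106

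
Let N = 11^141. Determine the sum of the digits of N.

638

11^141 = 686070281351372844947252220333277326829034516916273265848191088797285923133308933760409816416521618508906876138670759985160596111921201461552548411
Sum of its 147 digits: 638.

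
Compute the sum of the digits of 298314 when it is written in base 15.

44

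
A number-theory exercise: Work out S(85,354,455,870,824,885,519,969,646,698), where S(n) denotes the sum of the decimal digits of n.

167

8+5+3+5+4+4+5+5+8+7+0+8+2+4+8+8+5+5+1+9+9+6+9+6+4+6+6+9+8 = 167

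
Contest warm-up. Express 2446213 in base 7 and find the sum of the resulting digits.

31

2446213 in base 7 is 26535550.
Digit sum: 2+6+5+3+5+5+5+0 = 31.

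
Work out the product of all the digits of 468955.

4×6×8×9×5×5 = 43200

43200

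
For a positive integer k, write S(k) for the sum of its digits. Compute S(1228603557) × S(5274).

S(1228603557) = 1+2+2+8+6+0+3+5+5+7 = 39.
S(5274) = 5+2+7+4 = 18.
39 · 18 = 702.

702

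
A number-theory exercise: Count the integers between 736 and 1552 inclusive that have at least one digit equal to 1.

597

The integers in [736, 1552] that have at least one digit equal to 1: 741, 751, 761, 771, 781, 791, …, 1551, 1552.
597 qualify.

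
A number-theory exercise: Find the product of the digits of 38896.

10368

3×8×8×9×6 = 10368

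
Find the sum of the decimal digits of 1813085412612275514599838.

108

1+8+1+3+0+8+5+4+1+2+6+1+2+2+7+5+5+1+4+5+9+9+8+3+8 = 108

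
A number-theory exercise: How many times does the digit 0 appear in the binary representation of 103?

2

103 in base 2 is 1100111.
The digit 0 appears 2 times.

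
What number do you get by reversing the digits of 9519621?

Reversing 9519621 gives 1269159.

1269159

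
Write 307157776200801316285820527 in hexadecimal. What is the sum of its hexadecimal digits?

307157776200801316285820527 in base 16 is FE133069A287A0B9E5AE6F.
Digit sum: 15+14+1+3+3+0+6+9+10+2+8+7+10+0+11+9+14+5+10+14+6+15 = 172.

172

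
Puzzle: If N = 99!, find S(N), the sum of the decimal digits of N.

648

99! = 933262154439441526816992388562667004907159682643816214685929638952175999932299156089414639761565182862536979208272237582511852109168640000000000000000000000
Sum of its 156 digits: 648.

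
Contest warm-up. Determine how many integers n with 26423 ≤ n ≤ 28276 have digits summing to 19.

The integers in [26423, 28276] that have digits summing to 19: 26425, 26434, 26443, 26452, 26461, 26470, …, 28261, 28270.
121 qualify.

121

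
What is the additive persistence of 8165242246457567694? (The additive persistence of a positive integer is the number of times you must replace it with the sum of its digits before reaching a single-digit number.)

3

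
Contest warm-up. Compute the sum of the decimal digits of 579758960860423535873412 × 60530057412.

579758960860423535873412 × 60530057412 = 35092843186002897545053669924329744
Sum of its 35 digits: 162.

162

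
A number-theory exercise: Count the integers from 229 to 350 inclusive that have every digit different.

89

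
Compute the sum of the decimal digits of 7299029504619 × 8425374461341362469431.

162

7299029504619 × 8425374461341362469431 = 61497056780794018871505470460801789
Sum of its 35 digits: 162.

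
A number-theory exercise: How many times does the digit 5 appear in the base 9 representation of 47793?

1

47793 in base 9 is 72503.
The digit 5 appears 1 time.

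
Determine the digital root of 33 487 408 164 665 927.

2

3+3+4+8+7+4+0+8+1+6+4+6+6+5+9+2+7 = 83
8+3 = 11
1+1 = 2
(Equivalently, 33 487 408 164 665 927 mod 9 = 2.)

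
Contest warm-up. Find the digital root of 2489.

2+4+8+9 = 23
2+3 = 5

5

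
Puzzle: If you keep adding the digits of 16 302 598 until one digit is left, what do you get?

7

1+6+3+0+2+5+9+8 = 34
3+4 = 7
(Equivalently, 16 302 598 mod 9 = 7.)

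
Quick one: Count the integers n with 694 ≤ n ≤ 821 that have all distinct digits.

The integers in [694, 821] that have all distinct digits: 694, 695, 697, 698, 701, 702, …, 820, 821.
94 qualify.

94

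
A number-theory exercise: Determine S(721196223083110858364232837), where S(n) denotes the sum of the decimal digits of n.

105

7+2+1+1+9+6+2+2+3+0+8+3+1+1+0+8+5+8+3+6+4+2+3+2+8+3+7 = 105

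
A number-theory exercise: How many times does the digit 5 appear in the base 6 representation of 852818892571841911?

3

852818892571841911 in base 6 is 102513110222400155223211.
The digit 5 appears 3 times.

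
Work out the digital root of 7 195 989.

3

7+1+9+5+9+8+9 = 48
4+8 = 12
1+2 = 3
(Equivalently, 7 195 989 mod 9 = 3.)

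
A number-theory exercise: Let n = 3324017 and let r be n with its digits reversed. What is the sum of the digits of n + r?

Reversal of 3324017 is 7104233; 3324017 + 7104233 = 10428250.
Digit sum of 10428250: 1+0+4+2+8+2+5+0 = 22.

22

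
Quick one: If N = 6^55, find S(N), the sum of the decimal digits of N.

162

6^55 = 6285195213566005335561053533150026217291776
Sum of its 43 digits: 162.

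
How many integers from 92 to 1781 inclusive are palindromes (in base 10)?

The integers in [92, 1781] that are palindromes (in base 10): 99, 101, 111, 121, 131, 141, …, 1661, 1771.
99 qualify.

99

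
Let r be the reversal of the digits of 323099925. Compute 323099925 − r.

-206890398

Reverse of 323099925 is 529990323.
323099925 − 529990323 = -206890398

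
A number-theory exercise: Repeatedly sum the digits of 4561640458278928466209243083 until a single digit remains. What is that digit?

4+5+6+1+6+4+0+4+5+8+2+7+8+9+2+8+4+6+6+2+0+9+2+4+3+0+8+3 = 126
1+2+6 = 9

9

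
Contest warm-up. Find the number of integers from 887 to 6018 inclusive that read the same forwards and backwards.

63

The integers in [887, 6018] that read the same forwards and backwards: 888, 898, 909, 919, 929, 939, …, 5995, 6006.
63 qualify.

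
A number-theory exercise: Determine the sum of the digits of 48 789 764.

53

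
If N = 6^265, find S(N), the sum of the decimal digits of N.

945

6^265 = 162211392187449260667858789944802342866401581073130044383394218320988557943755938174801140150725891119785275956572298243924467041435918366933841070051475714607801989815675348162989357581440812576423674904576
Sum of its 207 digits: 945.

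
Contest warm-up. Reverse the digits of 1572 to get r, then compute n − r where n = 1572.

-1179

Reverse of 1572 is 2751.
1572 − 2751 = -1179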